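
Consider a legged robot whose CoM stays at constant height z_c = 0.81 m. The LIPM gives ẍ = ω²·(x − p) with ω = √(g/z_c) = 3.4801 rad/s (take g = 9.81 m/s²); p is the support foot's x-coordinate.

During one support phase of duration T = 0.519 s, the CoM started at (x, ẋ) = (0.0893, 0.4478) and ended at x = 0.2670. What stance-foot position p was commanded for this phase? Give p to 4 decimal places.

p = 0.1850

ωT = 3.4801·0.519 = 1.806172; cosh(ωT) = 3.125691, sinh(ωT) = 2.961409
x(T) = p + (x₀−p)·cosh(ωT) + (ẋ₀/ω)·sinh(ωT) ⇒ p·(1 − cosh) = x(T) − x₀·cosh − (ẋ₀/ω)·sinh
numerator   = 0.2670 − (0.0893)·3.125691 − (0.4478/3.4801)·2.961409 = -0.393182
denominator = 1 − 3.125691 = -2.125691
p = -0.393182 / -2.125691 = 0.1850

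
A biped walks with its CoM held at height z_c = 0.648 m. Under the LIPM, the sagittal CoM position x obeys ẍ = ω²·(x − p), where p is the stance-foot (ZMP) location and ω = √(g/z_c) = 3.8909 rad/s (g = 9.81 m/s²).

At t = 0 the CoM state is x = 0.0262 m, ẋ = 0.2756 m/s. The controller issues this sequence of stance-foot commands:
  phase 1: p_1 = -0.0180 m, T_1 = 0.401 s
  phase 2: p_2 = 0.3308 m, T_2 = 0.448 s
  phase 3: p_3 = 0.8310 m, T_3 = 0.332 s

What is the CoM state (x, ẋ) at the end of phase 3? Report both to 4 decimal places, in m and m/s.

phase 1: p=-0.0180, T=0.401, ωT=1.560251, cosh=2.485049, sinh=2.274966; start (x,ẋ)=(0.026200, 0.275600) → end (x,ẋ)=(0.252979, 1.076123)
phase 2: p=0.3308, T=0.448, ωT=1.743123, cosh=2.945069, sinh=2.770096; start (x,ẋ)=(0.252979, 1.076123) → end (x,ẋ)=(0.867751, 2.330494)
phase 3: p=0.8310, T=0.332, ωT=1.291779, cosh=1.957018, sinh=1.682236; start (x,ẋ)=(0.867751, 2.330494) → end (x,ẋ)=(1.910514, 4.801367)

x = 1.9105, ẋ = 4.8014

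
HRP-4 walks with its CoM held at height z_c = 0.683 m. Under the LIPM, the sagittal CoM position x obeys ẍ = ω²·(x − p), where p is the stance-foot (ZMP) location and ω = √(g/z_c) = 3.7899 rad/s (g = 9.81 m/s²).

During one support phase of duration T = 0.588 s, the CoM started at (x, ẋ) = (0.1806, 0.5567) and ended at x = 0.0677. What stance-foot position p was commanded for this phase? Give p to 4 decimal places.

p = 0.3935

ωT = 3.7899·0.588 = 2.228461; cosh(ωT) = 4.696630, sinh(ωT) = 4.588936
x(T) = p + (x₀−p)·cosh(ωT) + (ẋ₀/ω)·sinh(ωT) ⇒ p·(1 − cosh) = x(T) − x₀·cosh − (ẋ₀/ω)·sinh
numerator   = 0.0677 − (0.1806)·4.696630 − (0.5567/3.7899)·4.588936 = -1.454582
denominator = 1 − 4.696630 = -3.696630
p = -1.454582 / -3.696630 = 0.3935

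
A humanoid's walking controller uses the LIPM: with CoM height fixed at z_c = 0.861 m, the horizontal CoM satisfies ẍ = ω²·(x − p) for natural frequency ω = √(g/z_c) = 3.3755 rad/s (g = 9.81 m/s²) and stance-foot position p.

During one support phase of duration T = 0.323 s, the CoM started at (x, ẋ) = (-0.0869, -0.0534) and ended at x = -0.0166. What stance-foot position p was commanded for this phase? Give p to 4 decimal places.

p = -0.2260

ωT = 3.3755·0.323 = 1.090287; cosh(ωT) = 1.655623, sinh(ωT) = 1.319503
x(T) = p + (x₀−p)·cosh(ωT) + (ẋ₀/ω)·sinh(ωT) ⇒ p·(1 − cosh) = x(T) − x₀·cosh − (ẋ₀/ω)·sinh
numerator   = -0.0166 − (-0.0869)·1.655623 − (-0.0534/3.3755)·1.319503 = 0.148148
denominator = 1 − 1.655623 = -0.655623
p = 0.148148 / -0.655623 = -0.2260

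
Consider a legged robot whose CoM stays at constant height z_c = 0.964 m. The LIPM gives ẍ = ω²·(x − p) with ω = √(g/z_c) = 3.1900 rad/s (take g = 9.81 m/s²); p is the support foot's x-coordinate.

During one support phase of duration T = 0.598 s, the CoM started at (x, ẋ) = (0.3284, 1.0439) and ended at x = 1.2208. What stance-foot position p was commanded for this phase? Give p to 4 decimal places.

ωT = 3.1900·0.598 = 1.907620; cosh(ωT) = 3.442734, sinh(ωT) = 3.294301
x(T) = p + (x₀−p)·cosh(ωT) + (ẋ₀/ω)·sinh(ωT) ⇒ p·(1 − cosh) = x(T) − x₀·cosh − (ẋ₀/ω)·sinh
numerator   = 1.2208 − (0.3284)·3.442734 − (1.0439/3.1900)·3.294301 = -0.987826
denominator = 1 − 3.442734 = -2.442734
p = -0.987826 / -2.442734 = 0.4044

p = 0.4044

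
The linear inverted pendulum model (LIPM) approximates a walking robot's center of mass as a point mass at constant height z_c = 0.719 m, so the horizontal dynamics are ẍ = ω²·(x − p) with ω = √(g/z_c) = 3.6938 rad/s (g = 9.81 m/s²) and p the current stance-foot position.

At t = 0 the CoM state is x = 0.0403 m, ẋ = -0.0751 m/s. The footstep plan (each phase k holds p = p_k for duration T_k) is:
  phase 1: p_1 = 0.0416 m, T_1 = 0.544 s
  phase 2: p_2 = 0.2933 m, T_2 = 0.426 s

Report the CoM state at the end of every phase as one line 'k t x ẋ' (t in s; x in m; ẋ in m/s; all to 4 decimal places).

phase 1: p=0.0416, T=0.544, ωT=2.009427, cosh=3.796555, sinh=3.662489; start (x,ẋ)=(0.040300, -0.075100) → end (x,ẋ)=(-0.037799, -0.302708)
phase 2: p=0.2933, T=0.426, ωT=1.573559, cosh=2.515545, sinh=2.308239; start (x,ẋ)=(-0.037799, -0.302708) → end (x,ẋ)=(-0.728755, -3.584484)

1 0.5440 -0.0378 -0.3027
2 0.9700 -0.7288 -3.5845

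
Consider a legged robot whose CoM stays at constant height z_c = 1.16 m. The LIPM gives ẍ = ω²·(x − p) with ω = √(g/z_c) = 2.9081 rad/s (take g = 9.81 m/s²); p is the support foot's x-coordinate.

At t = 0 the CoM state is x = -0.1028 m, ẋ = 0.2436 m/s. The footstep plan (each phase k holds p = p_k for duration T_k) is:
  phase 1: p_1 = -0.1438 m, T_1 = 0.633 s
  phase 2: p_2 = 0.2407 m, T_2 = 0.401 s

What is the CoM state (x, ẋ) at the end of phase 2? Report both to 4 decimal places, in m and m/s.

x = 0.8245, ẋ = 2.0522

phase 1: p=-0.1438, T=0.633, ωT=1.840827, cosh=3.230218, sinh=3.071532; start (x,ẋ)=(-0.102800, 0.243600) → end (x,ẋ)=(0.245929, 1.153106)
phase 2: p=0.2407, T=0.401, ωT=1.166148, cosh=1.760585, sinh=1.449020; start (x,ẋ)=(0.245929, 1.153106) → end (x,ẋ)=(0.824465, 2.052176)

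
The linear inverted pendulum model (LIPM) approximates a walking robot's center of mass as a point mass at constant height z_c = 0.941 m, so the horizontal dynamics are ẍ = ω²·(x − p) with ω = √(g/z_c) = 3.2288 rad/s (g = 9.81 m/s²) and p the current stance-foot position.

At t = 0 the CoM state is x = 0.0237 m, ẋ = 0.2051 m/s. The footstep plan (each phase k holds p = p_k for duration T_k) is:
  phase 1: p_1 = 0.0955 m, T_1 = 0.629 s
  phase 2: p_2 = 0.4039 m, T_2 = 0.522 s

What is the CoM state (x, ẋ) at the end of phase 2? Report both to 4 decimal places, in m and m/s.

phase 1: p=0.0955, T=0.629, ωT=2.030915, cosh=3.876137, sinh=3.744921; start (x,ẋ)=(0.023700, 0.205100) → end (x,ẋ)=(0.055078, -0.073181)
phase 2: p=0.4039, T=0.522, ωT=1.685434, cosh=2.790077, sinh=2.604713; start (x,ẋ)=(0.055078, -0.073181) → end (x,ẋ)=(-0.628375, -3.137804)

x = -0.6284, ẋ = -3.1378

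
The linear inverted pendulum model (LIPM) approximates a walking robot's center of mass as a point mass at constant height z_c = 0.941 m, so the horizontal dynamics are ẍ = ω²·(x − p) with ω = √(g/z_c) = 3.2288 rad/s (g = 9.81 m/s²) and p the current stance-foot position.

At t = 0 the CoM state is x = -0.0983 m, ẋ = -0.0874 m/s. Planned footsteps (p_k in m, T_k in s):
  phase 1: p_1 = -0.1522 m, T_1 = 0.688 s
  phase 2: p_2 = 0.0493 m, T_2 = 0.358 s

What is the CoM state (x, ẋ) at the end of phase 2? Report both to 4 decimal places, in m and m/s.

phase 1: p=-0.1522, T=0.688, ωT=2.221414, cosh=4.664409, sinh=4.555954; start (x,ẋ)=(-0.098300, -0.087400) → end (x,ẋ)=(-0.024113, 0.385214)
phase 2: p=0.0493, T=0.358, ωT=1.155910, cosh=1.745843, sinh=1.431072; start (x,ẋ)=(-0.024113, 0.385214) → end (x,ẋ)=(0.091867, 0.333308)

x = 0.0919, ẋ = 0.3333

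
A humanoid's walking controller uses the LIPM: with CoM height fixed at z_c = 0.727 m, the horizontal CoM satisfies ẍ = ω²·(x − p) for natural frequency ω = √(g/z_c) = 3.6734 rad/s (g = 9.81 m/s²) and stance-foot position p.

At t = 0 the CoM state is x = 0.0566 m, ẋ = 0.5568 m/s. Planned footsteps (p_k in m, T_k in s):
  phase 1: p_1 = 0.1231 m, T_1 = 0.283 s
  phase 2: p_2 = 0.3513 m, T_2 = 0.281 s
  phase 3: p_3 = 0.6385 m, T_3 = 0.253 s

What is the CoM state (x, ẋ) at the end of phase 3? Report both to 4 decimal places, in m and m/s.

x = 0.2407, ẋ = -0.8871

phase 1: p=0.1231, T=0.283, ωT=1.039572, cosh=1.590806, sinh=1.237201; start (x,ẋ)=(0.056600, 0.556800) → end (x,ẋ)=(0.204842, 0.583536)
phase 2: p=0.3513, T=0.281, ωT=1.032225, cosh=1.581760, sinh=1.225546; start (x,ẋ)=(0.204842, 0.583536) → end (x,ẋ)=(0.314321, 0.263670)
phase 3: p=0.6385, T=0.253, ωT=0.929370, cosh=1.463858, sinh=1.069056; start (x,ẋ)=(0.314321, 0.263670) → end (x,ẋ)=(0.240684, -0.887096)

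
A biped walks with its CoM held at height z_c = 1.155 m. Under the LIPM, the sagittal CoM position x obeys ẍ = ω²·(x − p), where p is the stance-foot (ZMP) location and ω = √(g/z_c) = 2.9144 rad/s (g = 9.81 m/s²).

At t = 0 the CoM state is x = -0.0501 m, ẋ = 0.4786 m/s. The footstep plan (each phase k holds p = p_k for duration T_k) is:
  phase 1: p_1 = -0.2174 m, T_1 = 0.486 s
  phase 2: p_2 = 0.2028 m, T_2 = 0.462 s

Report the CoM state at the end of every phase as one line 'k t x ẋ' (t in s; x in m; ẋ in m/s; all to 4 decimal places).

1 0.4860 0.4663 1.9903
2 0.9480 1.9671 5.4600

phase 1: p=-0.2174, T=0.486, ωT=1.416398, cosh=2.182417, sinh=1.939830; start (x,ẋ)=(-0.050100, 0.478600) → end (x,ẋ)=(0.466275, 1.990325)
phase 2: p=0.2028, T=0.462, ωT=1.346453, cosh=2.051964, sinh=1.791803; start (x,ẋ)=(0.466275, 1.990325) → end (x,ẋ)=(1.967114, 5.459953)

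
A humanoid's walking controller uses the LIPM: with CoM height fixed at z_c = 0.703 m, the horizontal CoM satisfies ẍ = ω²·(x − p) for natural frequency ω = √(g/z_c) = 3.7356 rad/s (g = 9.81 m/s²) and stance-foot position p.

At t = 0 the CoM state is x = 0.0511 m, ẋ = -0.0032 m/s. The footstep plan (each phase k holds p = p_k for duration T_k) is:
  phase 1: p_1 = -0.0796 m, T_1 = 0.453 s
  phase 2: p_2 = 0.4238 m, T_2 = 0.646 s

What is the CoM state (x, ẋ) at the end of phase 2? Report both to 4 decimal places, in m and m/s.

x = 1.5297, ẋ = 4.2913

phase 1: p=-0.0796, T=0.453, ωT=1.692227, cosh=2.807836, sinh=2.623727; start (x,ẋ)=(0.051100, -0.003200) → end (x,ẋ)=(0.285137, 1.272031)
phase 2: p=0.4238, T=0.646, ωT=2.413198, cosh=5.629574, sinh=5.540046; start (x,ẋ)=(0.285137, 1.272031) → end (x,ẋ)=(1.529657, 4.291298)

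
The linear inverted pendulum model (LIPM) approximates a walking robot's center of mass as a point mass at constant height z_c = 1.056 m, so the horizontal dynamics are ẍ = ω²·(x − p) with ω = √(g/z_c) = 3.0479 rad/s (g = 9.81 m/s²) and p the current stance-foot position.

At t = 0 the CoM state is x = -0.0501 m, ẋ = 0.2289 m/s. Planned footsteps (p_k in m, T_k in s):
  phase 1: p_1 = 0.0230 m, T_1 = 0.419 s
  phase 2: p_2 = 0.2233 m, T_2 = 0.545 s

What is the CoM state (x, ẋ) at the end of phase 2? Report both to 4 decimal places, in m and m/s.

phase 1: p=0.0230, T=0.419, ωT=1.277070, cosh=1.932485, sinh=1.653632; start (x,ẋ)=(-0.050100, 0.228900) → end (x,ẋ)=(0.005925, 0.073914)
phase 2: p=0.2233, T=0.545, ωT=1.661106, cosh=2.727529, sinh=2.537600; start (x,ẋ)=(0.005925, 0.073914) → end (x,ẋ)=(-0.308059, -1.479655)

x = -0.3081, ẋ = -1.4797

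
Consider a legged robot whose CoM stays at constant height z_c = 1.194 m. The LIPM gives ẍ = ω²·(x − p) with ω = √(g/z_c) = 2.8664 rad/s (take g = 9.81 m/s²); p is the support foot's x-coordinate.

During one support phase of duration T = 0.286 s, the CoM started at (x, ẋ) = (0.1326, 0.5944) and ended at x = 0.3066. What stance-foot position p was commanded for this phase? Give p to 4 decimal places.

ωT = 2.8664·0.286 = 0.819790; cosh(ωT) = 1.355274, sinh(ωT) = 0.914750
x(T) = p + (x₀−p)·cosh(ωT) + (ẋ₀/ω)·sinh(ωT) ⇒ p·(1 − cosh) = x(T) − x₀·cosh − (ẋ₀/ω)·sinh
numerator   = 0.3066 − (0.1326)·1.355274 − (0.5944/2.8664)·0.914750 = -0.062799
denominator = 1 − 1.355274 = -0.355274
p = -0.062799 / -0.355274 = 0.1768

p = 0.1768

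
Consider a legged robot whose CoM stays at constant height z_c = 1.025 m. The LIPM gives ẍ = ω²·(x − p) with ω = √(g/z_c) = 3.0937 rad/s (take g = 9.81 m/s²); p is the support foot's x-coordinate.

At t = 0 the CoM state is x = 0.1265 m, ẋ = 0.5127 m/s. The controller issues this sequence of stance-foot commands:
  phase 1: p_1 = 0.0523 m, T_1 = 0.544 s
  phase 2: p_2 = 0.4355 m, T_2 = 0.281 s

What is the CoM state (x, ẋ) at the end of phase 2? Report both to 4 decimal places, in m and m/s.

x = 1.4345, ẋ = 3.6096

phase 1: p=0.0523, T=0.544, ωT=1.682973, cosh=2.783676, sinh=2.597855; start (x,ẋ)=(0.126500, 0.512700) → end (x,ẋ)=(0.689375, 2.023535)
phase 2: p=0.4355, T=0.281, ωT=0.869330, cosh=1.402272, sinh=0.983039; start (x,ẋ)=(0.689375, 2.023535) → end (x,ẋ)=(1.434491, 3.609639)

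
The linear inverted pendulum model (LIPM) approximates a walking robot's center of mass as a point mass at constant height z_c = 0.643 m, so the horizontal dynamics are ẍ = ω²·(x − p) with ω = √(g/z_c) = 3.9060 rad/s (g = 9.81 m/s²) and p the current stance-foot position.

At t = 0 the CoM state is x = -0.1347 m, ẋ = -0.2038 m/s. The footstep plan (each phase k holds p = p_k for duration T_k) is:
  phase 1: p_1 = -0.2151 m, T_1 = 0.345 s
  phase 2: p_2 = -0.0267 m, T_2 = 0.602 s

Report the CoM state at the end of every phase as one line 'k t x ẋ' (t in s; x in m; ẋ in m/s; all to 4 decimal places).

1 0.3450 -0.1436 0.1448
2 0.9470 -0.4530 -1.6077

phase 1: p=-0.2151, T=0.345, ωT=1.347570, cosh=2.053967, sinh=1.794096; start (x,ẋ)=(-0.134700, -0.203800) → end (x,ẋ)=(-0.143570, 0.144824)
phase 2: p=-0.0267, T=0.602, ωT=2.351412, cosh=5.297810, sinh=5.202576; start (x,ẋ)=(-0.143570, 0.144824) → end (x,ẋ)=(-0.452958, -1.607698)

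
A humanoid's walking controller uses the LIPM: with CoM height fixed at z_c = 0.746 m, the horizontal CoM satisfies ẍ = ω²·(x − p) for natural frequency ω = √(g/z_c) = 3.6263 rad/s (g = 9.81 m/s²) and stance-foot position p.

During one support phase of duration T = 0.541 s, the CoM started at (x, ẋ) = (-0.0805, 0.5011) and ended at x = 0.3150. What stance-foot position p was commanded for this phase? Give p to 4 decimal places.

ωT = 3.6263·0.541 = 1.961828; cosh(ωT) = 3.626460, sinh(ωT) = 3.485859
x(T) = p + (x₀−p)·cosh(ωT) + (ẋ₀/ω)·sinh(ωT) ⇒ p·(1 − cosh) = x(T) − x₀·cosh − (ẋ₀/ω)·sinh
numerator   = 0.3150 − (-0.0805)·3.626460 − (0.5011/3.6263)·3.485859 = 0.125237
denominator = 1 − 3.626460 = -2.626460
p = 0.125237 / -2.626460 = -0.0477

p = -0.0477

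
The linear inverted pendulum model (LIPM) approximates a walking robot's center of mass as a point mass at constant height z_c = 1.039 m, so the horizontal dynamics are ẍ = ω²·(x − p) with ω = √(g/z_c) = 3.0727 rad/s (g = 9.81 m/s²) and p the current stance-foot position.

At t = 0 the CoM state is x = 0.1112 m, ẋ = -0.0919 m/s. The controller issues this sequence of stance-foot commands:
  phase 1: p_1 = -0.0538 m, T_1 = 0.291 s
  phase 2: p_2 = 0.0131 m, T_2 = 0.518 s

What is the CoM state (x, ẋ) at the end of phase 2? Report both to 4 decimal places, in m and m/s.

phase 1: p=-0.0538, T=0.291, ωT=0.894156, cosh=1.427112, sinh=1.018159; start (x,ẋ)=(0.111200, -0.091900) → end (x,ẋ)=(0.151222, 0.385050)
phase 2: p=0.0131, T=0.518, ωT=1.591659, cosh=2.557738, sinh=2.354151; start (x,ẋ)=(0.151222, 0.385050) → end (x,ẋ)=(0.661386, 1.983975)

x = 0.6614, ẋ = 1.9840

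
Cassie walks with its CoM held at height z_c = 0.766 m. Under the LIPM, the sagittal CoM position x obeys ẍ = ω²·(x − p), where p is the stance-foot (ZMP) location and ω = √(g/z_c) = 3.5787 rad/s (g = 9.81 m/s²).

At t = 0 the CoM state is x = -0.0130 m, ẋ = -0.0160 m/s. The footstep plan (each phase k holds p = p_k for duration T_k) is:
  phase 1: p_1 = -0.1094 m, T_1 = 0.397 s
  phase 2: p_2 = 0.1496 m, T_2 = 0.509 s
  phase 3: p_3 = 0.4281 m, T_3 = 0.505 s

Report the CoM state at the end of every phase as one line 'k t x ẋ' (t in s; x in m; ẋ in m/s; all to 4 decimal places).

phase 1: p=-0.1094, T=0.397, ωT=1.420744, cosh=2.190867, sinh=1.949332; start (x,ẋ)=(-0.013000, -0.016000) → end (x,ẋ)=(0.093084, 0.637440)
phase 2: p=0.1496, T=0.509, ωT=1.821558, cosh=3.171629, sinh=3.009855; start (x,ẋ)=(0.093084, 0.637440) → end (x,ẋ)=(0.506470, 1.412971)
phase 3: p=0.4281, T=0.505, ωT=1.807244, cosh=3.128867, sinh=2.964761; start (x,ẋ)=(0.506470, 1.412971) → end (x,ẋ)=(1.843880, 5.252503)

1 0.3970 0.0931 0.6374
2 0.9060 0.5065 1.4130
3 1.4110 1.8439 5.2525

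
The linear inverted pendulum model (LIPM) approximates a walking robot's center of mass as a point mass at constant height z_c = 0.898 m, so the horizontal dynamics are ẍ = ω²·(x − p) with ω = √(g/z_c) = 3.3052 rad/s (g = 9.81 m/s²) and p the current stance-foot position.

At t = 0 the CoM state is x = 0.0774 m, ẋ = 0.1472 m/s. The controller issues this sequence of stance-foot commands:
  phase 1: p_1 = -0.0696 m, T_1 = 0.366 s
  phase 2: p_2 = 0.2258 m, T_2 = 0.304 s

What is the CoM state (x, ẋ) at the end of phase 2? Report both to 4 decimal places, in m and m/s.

x = 0.6508, ẋ = 1.7253

phase 1: p=-0.0696, T=0.366, ωT=1.209703, cosh=1.825388, sinh=1.527102; start (x,ẋ)=(0.077400, 0.147200) → end (x,ẋ)=(0.266743, 1.010661)
phase 2: p=0.2258, T=0.304, ωT=1.004781, cosh=1.548717, sinh=1.182592; start (x,ẋ)=(0.266743, 1.010661) → end (x,ẋ)=(0.650821, 1.725262)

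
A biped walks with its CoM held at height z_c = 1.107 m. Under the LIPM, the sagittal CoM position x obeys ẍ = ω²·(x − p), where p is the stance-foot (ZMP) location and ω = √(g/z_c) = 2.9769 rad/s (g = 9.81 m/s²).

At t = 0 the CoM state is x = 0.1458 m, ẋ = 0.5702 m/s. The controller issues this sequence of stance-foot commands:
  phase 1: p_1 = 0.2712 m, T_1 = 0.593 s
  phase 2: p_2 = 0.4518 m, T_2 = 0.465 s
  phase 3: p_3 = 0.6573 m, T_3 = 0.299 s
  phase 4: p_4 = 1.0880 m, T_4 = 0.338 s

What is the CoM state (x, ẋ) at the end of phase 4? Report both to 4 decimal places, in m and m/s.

x = 2.4533, ẋ = 4.6512

phase 1: p=0.2712, T=0.593, ωT=1.765302, cosh=3.007235, sinh=2.836100; start (x,ẋ)=(0.145800, 0.570200) → end (x,ẋ)=(0.437324, 0.656000)
phase 2: p=0.4518, T=0.465, ωT=1.384259, cosh=2.121187, sinh=1.870678; start (x,ẋ)=(0.437324, 0.656000) → end (x,ẋ)=(0.833322, 1.310883)
phase 3: p=0.6573, T=0.299, ωT=0.890093, cosh=1.422987, sinh=1.012369; start (x,ẋ)=(0.833322, 1.310883) → end (x,ẋ)=(1.353576, 2.395851)
phase 4: p=1.0880, T=0.338, ωT=1.006192, cosh=1.550387, sinh=1.184779; start (x,ẋ)=(1.353576, 2.395851) → end (x,ẋ)=(2.453272, 4.651174)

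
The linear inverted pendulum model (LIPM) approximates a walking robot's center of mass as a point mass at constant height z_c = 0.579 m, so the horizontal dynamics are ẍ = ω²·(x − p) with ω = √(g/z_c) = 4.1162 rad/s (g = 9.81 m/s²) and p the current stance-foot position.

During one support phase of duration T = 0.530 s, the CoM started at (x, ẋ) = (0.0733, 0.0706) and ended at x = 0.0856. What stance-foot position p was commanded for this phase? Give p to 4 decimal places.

ωT = 4.1162·0.530 = 2.181586; cosh(ωT) = 4.486605, sinh(ωT) = 4.373743
x(T) = p + (x₀−p)·cosh(ωT) + (ẋ₀/ω)·sinh(ωT) ⇒ p·(1 − cosh) = x(T) − x₀·cosh − (ẋ₀/ω)·sinh
numerator   = 0.0856 − (0.0733)·4.486605 − (0.0706/4.1162)·4.373743 = -0.318285
denominator = 1 − 4.486605 = -3.486605
p = -0.318285 / -3.486605 = 0.0913

p = 0.0913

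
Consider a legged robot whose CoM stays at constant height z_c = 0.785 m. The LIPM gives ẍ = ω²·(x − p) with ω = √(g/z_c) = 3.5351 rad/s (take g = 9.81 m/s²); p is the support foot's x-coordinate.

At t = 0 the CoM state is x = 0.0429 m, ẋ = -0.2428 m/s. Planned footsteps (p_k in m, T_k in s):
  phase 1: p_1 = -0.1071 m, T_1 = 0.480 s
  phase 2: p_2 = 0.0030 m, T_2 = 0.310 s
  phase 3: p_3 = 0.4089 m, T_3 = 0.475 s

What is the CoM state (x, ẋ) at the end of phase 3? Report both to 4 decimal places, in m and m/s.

phase 1: p=-0.1071, T=0.480, ωT=1.696848, cosh=2.819990, sinh=2.636730; start (x,ẋ)=(0.042900, -0.242800) → end (x,ẋ)=(0.134801, 0.713472)
phase 2: p=0.0030, T=0.310, ωT=1.095881, cosh=1.663031, sinh=1.328786; start (x,ẋ)=(0.134801, 0.713472) → end (x,ẋ)=(0.490372, 1.805647)
phase 3: p=0.4089, T=0.475, ωT=1.679172, cosh=2.773823, sinh=2.587295; start (x,ẋ)=(0.490372, 1.805647) → end (x,ẋ)=(1.956418, 5.753713)

x = 1.9564, ẋ = 5.7537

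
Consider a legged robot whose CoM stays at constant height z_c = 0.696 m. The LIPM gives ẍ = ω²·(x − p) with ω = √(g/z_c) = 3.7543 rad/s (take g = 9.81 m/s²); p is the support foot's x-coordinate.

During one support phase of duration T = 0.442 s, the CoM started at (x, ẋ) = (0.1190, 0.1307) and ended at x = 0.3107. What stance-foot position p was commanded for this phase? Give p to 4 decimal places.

p = 0.0589

ωT = 3.7543·0.442 = 1.659401; cosh(ωT) = 2.723206, sinh(ωT) = 2.532953
x(T) = p + (x₀−p)·cosh(ωT) + (ẋ₀/ω)·sinh(ωT) ⇒ p·(1 − cosh) = x(T) − x₀·cosh − (ẋ₀/ω)·sinh
numerator   = 0.3107 − (0.1190)·2.723206 − (0.1307/3.7543)·2.532953 = -0.101542
denominator = 1 − 2.723206 = -1.723206
p = -0.101542 / -1.723206 = 0.0589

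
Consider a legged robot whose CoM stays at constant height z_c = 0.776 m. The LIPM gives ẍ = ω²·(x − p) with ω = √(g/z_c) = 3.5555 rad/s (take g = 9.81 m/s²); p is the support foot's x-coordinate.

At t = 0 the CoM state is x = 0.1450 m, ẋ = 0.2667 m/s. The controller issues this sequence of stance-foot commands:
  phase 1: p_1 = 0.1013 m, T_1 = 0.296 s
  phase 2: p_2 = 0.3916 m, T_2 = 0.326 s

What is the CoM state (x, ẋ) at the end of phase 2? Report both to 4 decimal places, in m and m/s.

x = 0.4236, ẋ = 0.4499

phase 1: p=0.1013, T=0.296, ωT=1.052428, cosh=1.606844, sinh=1.257754; start (x,ẋ)=(0.145000, 0.266700) → end (x,ẋ)=(0.265864, 0.623969)
phase 2: p=0.3916, T=0.326, ωT=1.159093, cosh=1.750406, sinh=1.436635; start (x,ẋ)=(0.265864, 0.623969) → end (x,ẋ)=(0.423632, 0.449945)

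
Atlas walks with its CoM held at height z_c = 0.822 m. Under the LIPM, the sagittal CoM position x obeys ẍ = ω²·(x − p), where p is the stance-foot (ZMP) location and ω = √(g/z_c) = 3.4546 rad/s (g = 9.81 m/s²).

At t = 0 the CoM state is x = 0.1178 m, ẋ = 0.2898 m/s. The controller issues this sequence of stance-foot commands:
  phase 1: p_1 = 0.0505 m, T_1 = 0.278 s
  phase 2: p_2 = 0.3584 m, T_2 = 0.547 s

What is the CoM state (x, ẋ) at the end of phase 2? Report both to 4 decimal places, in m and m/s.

x = 0.6229, ẋ = 1.0776

phase 1: p=0.0505, T=0.278, ωT=0.960379, cosh=1.497717, sinh=1.114969; start (x,ẋ)=(0.117800, 0.289800) → end (x,ẋ)=(0.244829, 0.693263)
phase 2: p=0.3584, T=0.547, ωT=1.889666, cosh=3.384141, sinh=3.233019; start (x,ẋ)=(0.244829, 0.693263) → end (x,ẋ)=(0.622856, 1.077649)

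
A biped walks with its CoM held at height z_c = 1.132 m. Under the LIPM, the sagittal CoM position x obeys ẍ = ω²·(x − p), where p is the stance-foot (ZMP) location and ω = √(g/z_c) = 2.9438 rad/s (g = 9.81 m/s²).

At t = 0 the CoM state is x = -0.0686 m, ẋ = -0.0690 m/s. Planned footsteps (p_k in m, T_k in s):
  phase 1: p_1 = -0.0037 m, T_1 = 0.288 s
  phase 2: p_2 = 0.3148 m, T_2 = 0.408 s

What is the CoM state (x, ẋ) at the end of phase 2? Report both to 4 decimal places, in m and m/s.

x = -0.6078, ẋ = -2.4181

phase 1: p=-0.0037, T=0.288, ωT=0.847814, cosh=1.381445, sinh=0.953094; start (x,ẋ)=(-0.068600, -0.069000) → end (x,ẋ)=(-0.115695, -0.277411)
phase 2: p=0.3148, T=0.408, ωT=1.201070, cosh=1.812272, sinh=1.511400; start (x,ẋ)=(-0.115695, -0.277411) → end (x,ẋ)=(-0.607803, -2.418130)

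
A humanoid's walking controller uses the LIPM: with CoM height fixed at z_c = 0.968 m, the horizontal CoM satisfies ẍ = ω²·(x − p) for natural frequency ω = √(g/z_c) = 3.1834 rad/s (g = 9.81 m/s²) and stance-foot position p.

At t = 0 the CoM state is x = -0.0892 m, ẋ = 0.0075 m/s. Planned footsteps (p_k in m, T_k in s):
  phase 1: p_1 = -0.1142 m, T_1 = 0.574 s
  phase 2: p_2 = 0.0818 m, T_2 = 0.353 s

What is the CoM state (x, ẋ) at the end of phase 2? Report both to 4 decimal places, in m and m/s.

x = 0.0107, ẋ = -0.0274

phase 1: p=-0.1142, T=0.574, ωT=1.827272, cosh=3.188877, sinh=3.028025; start (x,ẋ)=(-0.089200, 0.007500) → end (x,ẋ)=(-0.027344, 0.264902)
phase 2: p=0.0818, T=0.353, ωT=1.123740, cosh=1.700700, sinh=1.375639; start (x,ẋ)=(-0.027344, 0.264902) → end (x,ẋ)=(0.010650, -0.027446)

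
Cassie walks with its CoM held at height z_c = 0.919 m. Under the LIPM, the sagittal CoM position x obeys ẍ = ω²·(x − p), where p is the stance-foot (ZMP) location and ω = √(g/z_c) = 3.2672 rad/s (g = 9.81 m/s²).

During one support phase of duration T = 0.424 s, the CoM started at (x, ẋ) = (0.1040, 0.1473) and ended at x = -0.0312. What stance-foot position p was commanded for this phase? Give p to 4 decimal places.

p = 0.2996

ωT = 3.2672·0.424 = 1.385293; cosh(ωT) = 2.123123, sinh(ωT) = 1.872873
x(T) = p + (x₀−p)·cosh(ωT) + (ẋ₀/ω)·sinh(ωT) ⇒ p·(1 − cosh) = x(T) − x₀·cosh − (ẋ₀/ω)·sinh
numerator   = -0.0312 − (0.1040)·2.123123 − (0.1473/3.2672)·1.872873 = -0.336442
denominator = 1 − 2.123123 = -1.123123
p = -0.336442 / -1.123123 = 0.2996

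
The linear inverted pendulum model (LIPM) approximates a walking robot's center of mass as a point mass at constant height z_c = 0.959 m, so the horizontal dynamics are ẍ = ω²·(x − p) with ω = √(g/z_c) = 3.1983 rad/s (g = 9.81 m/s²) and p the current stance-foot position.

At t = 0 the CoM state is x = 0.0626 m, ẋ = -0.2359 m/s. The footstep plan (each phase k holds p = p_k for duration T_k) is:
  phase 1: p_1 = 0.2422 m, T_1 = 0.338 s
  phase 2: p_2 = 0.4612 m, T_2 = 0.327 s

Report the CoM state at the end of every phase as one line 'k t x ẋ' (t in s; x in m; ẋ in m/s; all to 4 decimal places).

phase 1: p=0.2422, T=0.338, ωT=1.081025, cosh=1.643474, sinh=1.304227; start (x,ẋ)=(0.062600, -0.235900) → end (x,ẋ)=(-0.149165, -1.136862)
phase 2: p=0.4612, T=0.327, ωT=1.045844, cosh=1.598597, sinh=1.247202; start (x,ẋ)=(-0.149165, -1.136862) → end (x,ẋ)=(-0.957856, -4.252087)

1 0.3380 -0.1492 -1.1369
2 0.6650 -0.9579 -4.2521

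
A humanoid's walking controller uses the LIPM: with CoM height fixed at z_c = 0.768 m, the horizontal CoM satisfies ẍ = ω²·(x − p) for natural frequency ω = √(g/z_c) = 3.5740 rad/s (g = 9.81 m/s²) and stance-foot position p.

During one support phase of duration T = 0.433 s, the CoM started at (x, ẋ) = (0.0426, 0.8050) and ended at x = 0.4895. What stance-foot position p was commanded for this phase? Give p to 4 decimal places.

ωT = 3.5740·0.433 = 1.547542; cosh(ωT) = 2.456337, sinh(ωT) = 2.243567
x(T) = p + (x₀−p)·cosh(ωT) + (ẋ₀/ω)·sinh(ωT) ⇒ p·(1 − cosh) = x(T) − x₀·cosh − (ẋ₀/ω)·sinh
numerator   = 0.4895 − (0.0426)·2.456337 − (0.8050/3.5740)·2.243567 = -0.120476
denominator = 1 − 2.456337 = -1.456337
p = -0.120476 / -1.456337 = 0.0827

p = 0.0827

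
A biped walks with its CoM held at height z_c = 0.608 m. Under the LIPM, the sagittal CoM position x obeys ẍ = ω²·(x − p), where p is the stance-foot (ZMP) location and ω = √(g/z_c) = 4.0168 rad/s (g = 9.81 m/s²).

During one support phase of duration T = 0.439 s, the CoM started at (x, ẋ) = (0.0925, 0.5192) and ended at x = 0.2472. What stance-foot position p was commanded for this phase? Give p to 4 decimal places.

p = 0.1980

ωT = 4.0168·0.439 = 1.763375; cosh(ωT) = 3.001777, sinh(ωT) = 2.830312
x(T) = p + (x₀−p)·cosh(ωT) + (ẋ₀/ω)·sinh(ωT) ⇒ p·(1 − cosh) = x(T) − x₀·cosh − (ẋ₀/ω)·sinh
numerator   = 0.2472 − (0.0925)·3.001777 − (0.5192/4.0168)·2.830312 = -0.396302
denominator = 1 − 3.001777 = -2.001777
p = -0.396302 / -2.001777 = 0.1980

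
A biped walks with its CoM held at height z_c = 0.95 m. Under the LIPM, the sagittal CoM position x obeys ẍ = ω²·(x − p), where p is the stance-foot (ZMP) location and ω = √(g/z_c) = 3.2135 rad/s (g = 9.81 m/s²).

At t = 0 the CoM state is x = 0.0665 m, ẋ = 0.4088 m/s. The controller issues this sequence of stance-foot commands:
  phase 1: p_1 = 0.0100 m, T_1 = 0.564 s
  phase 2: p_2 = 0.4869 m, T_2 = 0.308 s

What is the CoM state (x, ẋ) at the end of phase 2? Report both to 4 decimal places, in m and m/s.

phase 1: p=0.0100, T=0.564, ωT=1.812414, cosh=3.144238, sinh=2.980978; start (x,ẋ)=(0.066500, 0.408800) → end (x,ẋ)=(0.566870, 1.826599)
phase 2: p=0.4869, T=0.308, ωT=0.989758, cosh=1.531125, sinh=1.159458; start (x,ẋ)=(0.566870, 1.826599) → end (x,ẋ)=(1.268396, 3.094711)

x = 1.2684, ẋ = 3.0947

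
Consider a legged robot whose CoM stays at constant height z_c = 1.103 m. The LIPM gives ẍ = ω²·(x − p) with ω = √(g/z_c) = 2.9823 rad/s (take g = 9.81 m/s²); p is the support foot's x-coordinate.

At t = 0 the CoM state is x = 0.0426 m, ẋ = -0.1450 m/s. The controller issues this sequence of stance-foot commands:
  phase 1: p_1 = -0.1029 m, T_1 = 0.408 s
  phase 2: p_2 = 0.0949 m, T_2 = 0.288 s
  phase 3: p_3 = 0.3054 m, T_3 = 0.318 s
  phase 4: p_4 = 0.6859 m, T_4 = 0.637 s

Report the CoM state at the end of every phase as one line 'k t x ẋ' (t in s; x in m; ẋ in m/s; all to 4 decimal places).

phase 1: p=-0.1029, T=0.408, ωT=1.216778, cosh=1.836238, sinh=1.540055; start (x,ẋ)=(0.042600, -0.145000) → end (x,ẋ)=(0.089395, 0.402013)
phase 2: p=0.0949, T=0.288, ωT=0.858902, cosh=1.392098, sinh=0.968471; start (x,ẋ)=(0.089395, 0.402013) → end (x,ẋ)=(0.217786, 0.543741)
phase 3: p=0.3054, T=0.318, ωT=0.948371, cosh=1.484437, sinh=1.097065; start (x,ẋ)=(0.217786, 0.543741) → end (x,ẋ)=(0.375363, 0.520496)
phase 4: p=0.6859, T=0.637, ωT=1.899725, cosh=3.416833, sinh=3.267224; start (x,ẋ)=(0.375363, 0.520496) → end (x,ẋ)=(0.195069, -1.247379)

1 0.4080 0.0894 0.4020
2 0.6960 0.2178 0.5437
3 1.0140 0.3754 0.5205
4 1.6510 0.1951 -1.2474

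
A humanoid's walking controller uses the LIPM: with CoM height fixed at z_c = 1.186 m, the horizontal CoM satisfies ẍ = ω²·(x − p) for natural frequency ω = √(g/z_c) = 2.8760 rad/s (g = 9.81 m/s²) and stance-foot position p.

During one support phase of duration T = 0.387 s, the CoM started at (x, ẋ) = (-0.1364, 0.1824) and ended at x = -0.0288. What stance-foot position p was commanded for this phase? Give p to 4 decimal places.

p = -0.1677

ωT = 2.8760·0.387 = 1.113012; cosh(ωT) = 1.686040, sinh(ωT) = 1.357472
x(T) = p + (x₀−p)·cosh(ωT) + (ẋ₀/ω)·sinh(ωT) ⇒ p·(1 − cosh) = x(T) − x₀·cosh − (ẋ₀/ω)·sinh
numerator   = -0.0288 − (-0.1364)·1.686040 − (0.1824/2.8760)·1.357472 = 0.115083
denominator = 1 − 1.686040 = -0.686040
p = 0.115083 / -0.686040 = -0.1677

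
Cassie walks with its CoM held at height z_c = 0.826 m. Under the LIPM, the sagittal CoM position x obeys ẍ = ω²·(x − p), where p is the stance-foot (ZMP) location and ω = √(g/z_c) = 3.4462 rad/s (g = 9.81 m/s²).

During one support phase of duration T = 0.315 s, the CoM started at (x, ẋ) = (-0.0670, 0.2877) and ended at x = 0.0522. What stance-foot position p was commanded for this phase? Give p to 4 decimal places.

ωT = 3.4462·0.315 = 1.085553; cosh(ωT) = 1.649396, sinh(ωT) = 1.311681
x(T) = p + (x₀−p)·cosh(ωT) + (ẋ₀/ω)·sinh(ωT) ⇒ p·(1 − cosh) = x(T) − x₀·cosh − (ẋ₀/ω)·sinh
numerator   = 0.0522 − (-0.0670)·1.649396 − (0.2877/3.4462)·1.311681 = 0.053206
denominator = 1 − 1.649396 = -0.649396
p = 0.053206 / -0.649396 = -0.0819

p = -0.0819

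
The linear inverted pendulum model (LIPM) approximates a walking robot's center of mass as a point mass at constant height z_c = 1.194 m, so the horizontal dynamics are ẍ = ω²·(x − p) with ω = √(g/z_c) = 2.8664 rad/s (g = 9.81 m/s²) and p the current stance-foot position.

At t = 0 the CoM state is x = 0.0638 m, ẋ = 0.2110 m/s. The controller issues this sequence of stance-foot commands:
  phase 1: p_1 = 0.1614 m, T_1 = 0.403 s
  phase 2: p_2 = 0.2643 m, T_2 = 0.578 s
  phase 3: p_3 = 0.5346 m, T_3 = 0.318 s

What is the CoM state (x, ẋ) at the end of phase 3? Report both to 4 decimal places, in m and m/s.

phase 1: p=0.1614, T=0.403, ωT=1.155159, cosh=1.744768, sinh=1.429761; start (x,ẋ)=(0.063800, 0.211000) → end (x,ẋ)=(0.096357, -0.031845)
phase 2: p=0.2643, T=0.578, ωT=1.656779, cosh=2.716576, sinh=2.525823; start (x,ẋ)=(0.096357, -0.031845) → end (x,ẋ)=(-0.219990, -1.302416)
phase 3: p=0.5346, T=0.318, ωT=0.911515, cosh=1.445002, sinh=1.043087; start (x,ẋ)=(-0.219990, -1.302416) → end (x,ẋ)=(-1.029735, -4.138146)

x = -1.0297, ẋ = -4.1381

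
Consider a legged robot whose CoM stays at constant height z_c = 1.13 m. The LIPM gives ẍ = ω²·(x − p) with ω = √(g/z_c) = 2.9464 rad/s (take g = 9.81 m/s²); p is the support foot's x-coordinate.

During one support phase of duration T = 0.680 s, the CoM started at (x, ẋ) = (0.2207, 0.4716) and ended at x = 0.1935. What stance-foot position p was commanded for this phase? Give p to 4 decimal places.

p = 0.4405

ωT = 2.9464·0.680 = 2.003552; cosh(ωT) = 3.775102, sinh(ωT) = 3.640247
x(T) = p + (x₀−p)·cosh(ωT) + (ẋ₀/ω)·sinh(ωT) ⇒ p·(1 − cosh) = x(T) − x₀·cosh − (ẋ₀/ω)·sinh
numerator   = 0.1935 − (0.2207)·3.775102 − (0.4716/2.9464)·3.640247 = -1.222322
denominator = 1 − 3.775102 = -2.775102
p = -1.222322 / -2.775102 = 0.4405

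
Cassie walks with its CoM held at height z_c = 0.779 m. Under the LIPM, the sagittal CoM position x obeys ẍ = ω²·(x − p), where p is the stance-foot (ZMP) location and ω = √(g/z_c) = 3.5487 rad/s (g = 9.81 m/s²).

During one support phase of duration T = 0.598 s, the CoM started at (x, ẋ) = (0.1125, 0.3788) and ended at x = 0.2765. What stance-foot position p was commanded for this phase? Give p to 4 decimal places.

p = 0.1976

ωT = 3.5487·0.598 = 2.122123; cosh(ωT) = 4.234309, sinh(ωT) = 4.114531
x(T) = p + (x₀−p)·cosh(ωT) + (ẋ₀/ω)·sinh(ωT) ⇒ p·(1 − cosh) = x(T) − x₀·cosh − (ẋ₀/ω)·sinh
numerator   = 0.2765 − (0.1125)·4.234309 − (0.3788/3.5487)·4.114531 = -0.639058
denominator = 1 − 4.234309 = -3.234309
p = -0.639058 / -3.234309 = 0.1976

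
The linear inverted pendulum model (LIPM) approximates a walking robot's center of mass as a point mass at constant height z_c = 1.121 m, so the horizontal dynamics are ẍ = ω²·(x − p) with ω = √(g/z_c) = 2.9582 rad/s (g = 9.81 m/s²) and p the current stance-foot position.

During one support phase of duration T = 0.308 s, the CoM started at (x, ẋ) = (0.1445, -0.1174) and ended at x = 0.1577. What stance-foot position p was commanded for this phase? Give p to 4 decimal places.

p = 0.0218

ωT = 2.9582·0.308 = 0.911126; cosh(ωT) = 1.444596, sinh(ωT) = 1.042525
x(T) = p + (x₀−p)·cosh(ωT) + (ẋ₀/ω)·sinh(ωT) ⇒ p·(1 − cosh) = x(T) − x₀·cosh − (ẋ₀/ω)·sinh
numerator   = 0.1577 − (0.1445)·1.444596 − (-0.1174/2.9582)·1.042525 = -0.009670
denominator = 1 − 1.444596 = -0.444596
p = -0.009670 / -0.444596 = 0.0218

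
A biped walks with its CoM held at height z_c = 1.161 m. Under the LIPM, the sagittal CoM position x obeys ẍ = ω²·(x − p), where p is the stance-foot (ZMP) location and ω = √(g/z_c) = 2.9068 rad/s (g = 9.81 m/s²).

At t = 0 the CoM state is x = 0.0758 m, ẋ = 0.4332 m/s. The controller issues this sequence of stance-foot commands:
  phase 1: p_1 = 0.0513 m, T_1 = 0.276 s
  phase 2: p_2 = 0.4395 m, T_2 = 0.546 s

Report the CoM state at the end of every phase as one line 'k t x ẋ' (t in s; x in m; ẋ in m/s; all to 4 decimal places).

1 0.2760 0.2169 0.6437
2 0.8220 0.3914 0.1240

phase 1: p=0.0513, T=0.276, ωT=0.802277, cosh=1.339460, sinh=0.891153; start (x,ẋ)=(0.075800, 0.433200) → end (x,ẋ)=(0.216925, 0.643719)
phase 2: p=0.4395, T=0.546, ωT=1.587113, cosh=2.547063, sinh=2.342548; start (x,ẋ)=(0.216925, 0.643719) → end (x,ẋ)=(0.391352, 0.124011)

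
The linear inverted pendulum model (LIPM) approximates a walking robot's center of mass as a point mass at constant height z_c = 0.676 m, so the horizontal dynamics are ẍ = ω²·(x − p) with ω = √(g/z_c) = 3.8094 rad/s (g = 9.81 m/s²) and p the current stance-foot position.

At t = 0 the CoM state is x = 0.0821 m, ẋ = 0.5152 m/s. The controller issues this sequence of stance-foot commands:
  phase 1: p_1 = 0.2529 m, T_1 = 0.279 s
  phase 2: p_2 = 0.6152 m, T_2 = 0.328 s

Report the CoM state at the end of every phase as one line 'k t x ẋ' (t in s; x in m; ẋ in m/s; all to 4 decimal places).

1 0.2790 0.1486 0.0054
2 0.6070 -0.2633 -2.8356

phase 1: p=0.2529, T=0.279, ωT=1.062823, cosh=1.620004, sinh=1.274525; start (x,ẋ)=(0.082100, 0.515200) → end (x,ẋ)=(0.148576, 0.005362)
phase 2: p=0.6152, T=0.328, ωT=1.249483, cosh=1.887596, sinh=1.600943; start (x,ẋ)=(0.148576, 0.005362) → end (x,ẋ)=(-0.263345, -2.835649)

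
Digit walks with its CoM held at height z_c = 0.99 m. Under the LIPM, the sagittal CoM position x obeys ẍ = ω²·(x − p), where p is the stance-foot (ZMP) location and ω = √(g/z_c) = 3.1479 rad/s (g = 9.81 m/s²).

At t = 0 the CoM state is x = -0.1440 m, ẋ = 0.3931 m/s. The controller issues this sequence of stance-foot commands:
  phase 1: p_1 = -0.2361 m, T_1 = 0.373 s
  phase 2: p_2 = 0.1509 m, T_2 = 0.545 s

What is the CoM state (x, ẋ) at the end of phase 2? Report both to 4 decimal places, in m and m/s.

phase 1: p=-0.2361, T=0.373, ωT=1.174167, cosh=1.772261, sinh=1.463185; start (x,ẋ)=(-0.144000, 0.393100) → end (x,ẋ)=(0.109843, 1.120885)
phase 2: p=0.1509, T=0.545, ωT=1.715606, cosh=2.869948, sinh=2.690093; start (x,ẋ)=(0.109843, 1.120885) → end (x,ẋ)=(0.990941, 2.869206)

x = 0.9909, ẋ = 2.8692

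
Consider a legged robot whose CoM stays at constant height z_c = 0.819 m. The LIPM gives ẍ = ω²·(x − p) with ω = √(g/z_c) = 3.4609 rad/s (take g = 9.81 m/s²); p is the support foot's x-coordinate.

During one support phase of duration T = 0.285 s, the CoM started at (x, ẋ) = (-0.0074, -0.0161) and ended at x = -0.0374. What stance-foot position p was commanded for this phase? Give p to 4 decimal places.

ωT = 3.4609·0.285 = 0.986356; cosh(ωT) = 1.527190, sinh(ωT) = 1.154257
x(T) = p + (x₀−p)·cosh(ωT) + (ẋ₀/ω)·sinh(ωT) ⇒ p·(1 − cosh) = x(T) − x₀·cosh − (ẋ₀/ω)·sinh
numerator   = -0.0374 − (-0.0074)·1.527190 − (-0.0161/3.4609)·1.154257 = -0.020729
denominator = 1 − 1.527190 = -0.527190
p = -0.020729 / -0.527190 = 0.0393

p = 0.0393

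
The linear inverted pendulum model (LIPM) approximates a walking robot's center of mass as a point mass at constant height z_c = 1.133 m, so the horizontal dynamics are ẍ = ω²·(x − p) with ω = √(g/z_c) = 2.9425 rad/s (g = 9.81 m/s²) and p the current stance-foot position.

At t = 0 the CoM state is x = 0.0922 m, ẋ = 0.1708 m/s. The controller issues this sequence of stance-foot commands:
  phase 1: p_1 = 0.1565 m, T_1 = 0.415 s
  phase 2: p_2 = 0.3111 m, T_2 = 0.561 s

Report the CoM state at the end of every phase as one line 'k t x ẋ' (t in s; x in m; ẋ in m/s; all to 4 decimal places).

1 0.4150 0.1279 0.0219
2 0.9760 -0.1653 -1.2940

phase 1: p=0.1565, T=0.415, ωT=1.221137, cosh=1.842969, sinh=1.548074; start (x,ẋ)=(0.092200, 0.170800) → end (x,ẋ)=(0.127856, 0.021879)
phase 2: p=0.3111, T=0.561, ωT=1.650743, cosh=2.701377, sinh=2.509470; start (x,ẋ)=(0.127856, 0.021879) → end (x,ẋ)=(-0.165251, -1.293988)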